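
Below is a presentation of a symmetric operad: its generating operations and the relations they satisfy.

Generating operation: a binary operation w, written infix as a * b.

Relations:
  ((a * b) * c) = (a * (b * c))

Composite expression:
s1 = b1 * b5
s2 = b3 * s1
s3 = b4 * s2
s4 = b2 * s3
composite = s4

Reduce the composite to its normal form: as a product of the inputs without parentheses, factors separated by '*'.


b2 * b4 * b3 * b1 * b5

Key point: w is associative — brackets drop, the b-order remains.
(b1 * b5) collapses to b1 * b5
(b3 * (b1 * b5)) collapses to b3 * b1 * b5
(b4 * (b3 * (b1 * b5))) collapses to b4 * b3 * b1 * b5
(b2 * (b4 * (b3 * (b1 * b5)))) collapses to b2 * b4 * b3 * b1 * b5


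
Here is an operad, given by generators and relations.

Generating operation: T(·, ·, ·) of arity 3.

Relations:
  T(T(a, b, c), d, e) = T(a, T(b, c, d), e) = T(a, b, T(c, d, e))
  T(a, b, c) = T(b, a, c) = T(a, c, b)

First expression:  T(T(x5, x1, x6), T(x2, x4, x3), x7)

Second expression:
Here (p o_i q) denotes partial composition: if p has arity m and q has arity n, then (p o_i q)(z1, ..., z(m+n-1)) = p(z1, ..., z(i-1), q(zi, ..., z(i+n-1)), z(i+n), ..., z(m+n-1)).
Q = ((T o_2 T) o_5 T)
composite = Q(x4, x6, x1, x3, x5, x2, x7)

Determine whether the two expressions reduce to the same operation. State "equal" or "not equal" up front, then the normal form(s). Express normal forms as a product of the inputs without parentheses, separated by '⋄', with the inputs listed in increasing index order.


equal; the common form is x1 ⋄ x2 ⋄ x3 ⋄ x4 ⋄ x5 ⋄ x6 ⋄ x7

Normal form of the first expression: x1 ⋄ x2 ⋄ x3 ⋄ x4 ⋄ x5 ⋄ x6 ⋄ x7
Normal form of the second expression: x1 ⋄ x2 ⋄ x3 ⋄ x4 ⋄ x5 ⋄ x6 ⋄ x7
Identical normal forms: equal.


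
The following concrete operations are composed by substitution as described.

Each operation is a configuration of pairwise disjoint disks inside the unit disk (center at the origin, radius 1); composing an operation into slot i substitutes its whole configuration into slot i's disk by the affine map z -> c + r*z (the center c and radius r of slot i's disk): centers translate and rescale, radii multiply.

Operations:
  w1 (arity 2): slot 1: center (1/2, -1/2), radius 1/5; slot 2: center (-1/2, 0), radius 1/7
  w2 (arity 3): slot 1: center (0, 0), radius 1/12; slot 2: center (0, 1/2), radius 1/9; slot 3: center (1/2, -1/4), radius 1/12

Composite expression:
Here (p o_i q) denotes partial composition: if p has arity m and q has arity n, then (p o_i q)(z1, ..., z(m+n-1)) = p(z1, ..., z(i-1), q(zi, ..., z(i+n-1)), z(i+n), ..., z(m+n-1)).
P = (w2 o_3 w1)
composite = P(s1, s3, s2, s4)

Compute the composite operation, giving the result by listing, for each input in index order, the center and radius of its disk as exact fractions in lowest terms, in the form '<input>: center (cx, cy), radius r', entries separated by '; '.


Affine substitution under w2: radii multiply and s-centers shift.
input s1: composing its 1 substitution step yields center (0, 0), radius 1/12
input s3: composing its 1 substitution step yields center (0, 1/2), radius 1/9
input s2: composing its 2 substitution steps yields center (13/24, -7/24), radius 1/60
input s4: composing its 2 substitution steps yields center (11/24, -1/4), radius 1/84

s1: center (0, 0), radius 1/12; s2: center (13/24, -7/24), radius 1/60; s3: center (0, 1/2), radius 1/9; s4: center (11/24, -1/4), radius 1/84


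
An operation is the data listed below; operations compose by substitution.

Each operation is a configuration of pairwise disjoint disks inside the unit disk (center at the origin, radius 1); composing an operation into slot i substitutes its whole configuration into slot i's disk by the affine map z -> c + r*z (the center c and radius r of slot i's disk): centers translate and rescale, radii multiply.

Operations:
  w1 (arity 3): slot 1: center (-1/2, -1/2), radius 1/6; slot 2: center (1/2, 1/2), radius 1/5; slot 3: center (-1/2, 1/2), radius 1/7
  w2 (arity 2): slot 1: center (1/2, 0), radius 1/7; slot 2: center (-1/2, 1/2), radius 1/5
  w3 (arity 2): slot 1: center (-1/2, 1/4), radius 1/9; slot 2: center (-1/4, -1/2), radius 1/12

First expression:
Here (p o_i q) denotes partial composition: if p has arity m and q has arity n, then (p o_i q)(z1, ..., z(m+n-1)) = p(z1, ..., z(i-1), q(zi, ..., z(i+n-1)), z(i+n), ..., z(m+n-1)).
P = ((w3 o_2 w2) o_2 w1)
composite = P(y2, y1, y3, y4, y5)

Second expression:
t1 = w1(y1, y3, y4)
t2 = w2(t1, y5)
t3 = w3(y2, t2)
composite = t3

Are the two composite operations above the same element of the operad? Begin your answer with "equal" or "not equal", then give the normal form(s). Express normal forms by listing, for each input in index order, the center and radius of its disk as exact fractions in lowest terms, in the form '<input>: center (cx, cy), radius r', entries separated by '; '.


equal; the common form is y1: center (-3/14, -85/168), radius 1/504; y2: center (-1/2, 1/4), radius 1/9; y3: center (-17/84, -83/168), radius 1/420; y4: center (-3/14, -83/168), radius 1/588; y5: center (-7/24, -11/24), radius 1/60

Reducing the first expression gives y1: center (-3/14, -85/168), radius 1/504; y2: center (-1/2, 1/4), radius 1/9; y3: center (-17/84, -83/168), radius 1/420; y4: center (-3/14, -83/168), radius 1/588; y5: center (-7/24, -11/24), radius 1/60
Reducing the second expression gives y1: center (-3/14, -85/168), radius 1/504; y2: center (-1/2, 1/4), radius 1/9; y3: center (-17/84, -83/168), radius 1/420; y4: center (-3/14, -83/168), radius 1/588; y5: center (-7/24, -11/24), radius 1/60
Identical normal forms: equal.


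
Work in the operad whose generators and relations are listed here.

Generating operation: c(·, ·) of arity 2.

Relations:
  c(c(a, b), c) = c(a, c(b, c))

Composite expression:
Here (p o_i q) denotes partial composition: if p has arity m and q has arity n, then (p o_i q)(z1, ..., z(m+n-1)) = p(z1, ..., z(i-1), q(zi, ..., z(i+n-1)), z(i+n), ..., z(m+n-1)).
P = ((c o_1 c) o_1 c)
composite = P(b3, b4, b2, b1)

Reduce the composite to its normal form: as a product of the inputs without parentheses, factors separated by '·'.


b3 · b4 · b2 · b1


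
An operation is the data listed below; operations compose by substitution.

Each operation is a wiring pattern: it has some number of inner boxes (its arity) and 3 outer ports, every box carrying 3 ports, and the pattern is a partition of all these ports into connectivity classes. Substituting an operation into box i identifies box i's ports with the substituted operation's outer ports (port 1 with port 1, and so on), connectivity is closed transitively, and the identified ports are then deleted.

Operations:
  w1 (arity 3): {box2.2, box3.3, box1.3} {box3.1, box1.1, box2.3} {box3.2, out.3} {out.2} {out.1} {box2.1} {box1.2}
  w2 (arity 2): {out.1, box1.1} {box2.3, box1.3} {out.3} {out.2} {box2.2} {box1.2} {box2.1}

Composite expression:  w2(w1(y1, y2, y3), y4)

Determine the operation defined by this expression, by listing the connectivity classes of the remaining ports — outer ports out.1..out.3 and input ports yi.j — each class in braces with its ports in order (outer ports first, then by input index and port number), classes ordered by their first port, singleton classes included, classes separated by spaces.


{out.1} {out.2} {out.3} {y1.1, y2.3, y3.1} {y1.2} {y1.3, y2.2, y3.3} {y2.1} {y3.2, y4.3} {y4.1} {y4.2}

Substituting into w2 glues patterns; closure does the rest.
stage w1: inputs (y1, y2, y3), connectivity {out.1} {out.2} {out.3, y3.2} {y1.1, y2.3, y3.1} {y1.2} {y1.3, y2.2, y3.3} {y2.1}, out.j its boundary
stage w2: inputs (y1, y2, y3, y4), connectivity {out.1} {out.2} {out.3} {y1.1, y2.3, y3.1} {y1.2} {y1.3, y2.2, y3.3} {y2.1} {y3.2, y4.3} {y4.1} {y4.2}, out.j its boundary


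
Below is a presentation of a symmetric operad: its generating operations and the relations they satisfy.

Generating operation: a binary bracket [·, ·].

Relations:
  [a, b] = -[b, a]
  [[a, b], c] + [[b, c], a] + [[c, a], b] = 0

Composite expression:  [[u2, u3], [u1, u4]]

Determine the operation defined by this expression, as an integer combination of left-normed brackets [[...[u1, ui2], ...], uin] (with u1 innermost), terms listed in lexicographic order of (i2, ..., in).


-[[[u1, u4], u2], u3] + [[[u1, u4], u3], u2]

A multilinear Lie element is pinned by u1-initial words (u1 innermost).
Composite bracket: [[u2, u3], [u1, u4]]
The bracket unfolds into 8 signed words via [a, b] = ab - ba (2^3 = 8).
Only words starting with u1 matter:
  u1u4u2u3 (sign -1) contributes -[[[u1, u4], u2], u3]
  u1u4u3u2 (sign +1) contributes +[[[u1, u4], u3], u2]


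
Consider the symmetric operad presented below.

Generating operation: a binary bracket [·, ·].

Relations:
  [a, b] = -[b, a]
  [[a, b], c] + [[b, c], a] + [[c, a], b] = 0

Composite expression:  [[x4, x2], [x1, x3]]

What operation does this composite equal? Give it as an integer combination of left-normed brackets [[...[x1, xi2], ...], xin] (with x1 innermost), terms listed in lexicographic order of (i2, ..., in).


Expand each bracket as ab - ba; the x1-initial words give the coefficients.
Composite bracket: [[x4, x2], [x1, x3]]
Full expansion: 8 signed words from ab - ba (2^3 = 8).
Words beginning with x1 determine it all:
  the word x1x3x2x4 carries sign +1 and contributes +[[[x1, x3], x2], x4]
  the word x1x3x4x2 carries sign -1 and contributes -[[[x1, x3], x4], x2]

[[[x1, x3], x2], x4] - [[[x1, x3], x4], x2]


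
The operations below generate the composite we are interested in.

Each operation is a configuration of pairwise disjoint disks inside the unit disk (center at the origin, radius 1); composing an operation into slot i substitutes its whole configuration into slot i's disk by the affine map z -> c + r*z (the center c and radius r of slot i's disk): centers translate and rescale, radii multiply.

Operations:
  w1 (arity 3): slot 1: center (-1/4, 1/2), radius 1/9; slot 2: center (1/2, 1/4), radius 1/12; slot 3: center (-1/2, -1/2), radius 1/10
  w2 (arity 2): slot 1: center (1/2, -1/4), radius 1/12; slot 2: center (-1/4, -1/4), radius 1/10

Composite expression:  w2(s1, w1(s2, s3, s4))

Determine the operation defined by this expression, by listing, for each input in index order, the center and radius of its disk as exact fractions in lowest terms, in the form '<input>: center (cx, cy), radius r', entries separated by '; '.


Nesting under w2 composes maps z -> c + r*z down each s-path.
input s1: applying the 1 nested substitution gives center (1/2, -1/4), radius 1/12
input s2: applying the 2 nested substitutions gives center (-11/40, -1/5), radius 1/90
input s3: applying the 2 nested substitutions gives center (-1/5, -9/40), radius 1/120
input s4: applying the 2 nested substitutions gives center (-3/10, -3/10), radius 1/100

s1: center (1/2, -1/4), radius 1/12; s2: center (-11/40, -1/5), radius 1/90; s3: center (-1/5, -9/40), radius 1/120; s4: center (-3/10, -3/10), radius 1/100


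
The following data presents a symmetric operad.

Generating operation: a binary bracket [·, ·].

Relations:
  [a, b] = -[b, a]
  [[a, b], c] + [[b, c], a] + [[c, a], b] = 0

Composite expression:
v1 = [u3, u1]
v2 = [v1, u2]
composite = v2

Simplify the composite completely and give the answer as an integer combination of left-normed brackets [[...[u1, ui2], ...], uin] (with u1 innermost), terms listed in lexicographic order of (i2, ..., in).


-[[u1, u3], u2]

Antisymmetry and Jacobi reduce to u1-anchored left-normed brackets.
Composite bracket: [[u3, u1], u2]
Each bracket splits as ab - ba, giving 4 signed words (2^2 = 4).
The u1-initial words carry the normal form:
  word u1u3u2 has sign -1, contributing -[[u1, u3], u2]


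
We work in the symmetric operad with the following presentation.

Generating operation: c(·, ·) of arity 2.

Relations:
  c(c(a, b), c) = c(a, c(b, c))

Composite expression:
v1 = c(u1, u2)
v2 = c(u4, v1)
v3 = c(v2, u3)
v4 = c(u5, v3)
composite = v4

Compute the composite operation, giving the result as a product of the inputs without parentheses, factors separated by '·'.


All parenthesizations of c agree; list the u-inputs left to right.
c(u1, u2) spells out as u1 · u2
c(u4, c(u1, u2)) spells out as u4 · u1 · u2
c(c(u4, c(u1, u2)), u3) spells out as u4 · u1 · u2 · u3
c(u5, c(c(u4, c(u1, u2)), u3)) spells out as u5 · u4 · u1 · u2 · u3

u5 · u4 · u1 · u2 · u3


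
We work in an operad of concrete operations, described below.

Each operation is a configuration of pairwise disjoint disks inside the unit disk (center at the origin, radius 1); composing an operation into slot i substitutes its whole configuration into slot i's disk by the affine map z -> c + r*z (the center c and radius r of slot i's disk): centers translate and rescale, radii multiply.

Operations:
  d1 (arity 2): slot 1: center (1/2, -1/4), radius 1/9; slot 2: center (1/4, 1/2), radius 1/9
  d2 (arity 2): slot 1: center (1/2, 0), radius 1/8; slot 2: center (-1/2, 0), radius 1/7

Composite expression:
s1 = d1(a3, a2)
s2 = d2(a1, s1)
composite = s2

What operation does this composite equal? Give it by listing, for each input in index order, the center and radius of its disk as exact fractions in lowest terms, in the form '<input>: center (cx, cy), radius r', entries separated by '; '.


Nesting under d2 composes maps z -> c + r*z down each a-path.
a1 passes through 1 substitution, ending at center (1/2, 0), radius 1/8
a3 passes through 2 substitutions, ending at center (-3/7, -1/28), radius 1/63
a2 passes through 2 substitutions, ending at center (-13/28, 1/14), radius 1/63

a1: center (1/2, 0), radius 1/8; a2: center (-13/28, 1/14), radius 1/63; a3: center (-3/7, -1/28), radius 1/63


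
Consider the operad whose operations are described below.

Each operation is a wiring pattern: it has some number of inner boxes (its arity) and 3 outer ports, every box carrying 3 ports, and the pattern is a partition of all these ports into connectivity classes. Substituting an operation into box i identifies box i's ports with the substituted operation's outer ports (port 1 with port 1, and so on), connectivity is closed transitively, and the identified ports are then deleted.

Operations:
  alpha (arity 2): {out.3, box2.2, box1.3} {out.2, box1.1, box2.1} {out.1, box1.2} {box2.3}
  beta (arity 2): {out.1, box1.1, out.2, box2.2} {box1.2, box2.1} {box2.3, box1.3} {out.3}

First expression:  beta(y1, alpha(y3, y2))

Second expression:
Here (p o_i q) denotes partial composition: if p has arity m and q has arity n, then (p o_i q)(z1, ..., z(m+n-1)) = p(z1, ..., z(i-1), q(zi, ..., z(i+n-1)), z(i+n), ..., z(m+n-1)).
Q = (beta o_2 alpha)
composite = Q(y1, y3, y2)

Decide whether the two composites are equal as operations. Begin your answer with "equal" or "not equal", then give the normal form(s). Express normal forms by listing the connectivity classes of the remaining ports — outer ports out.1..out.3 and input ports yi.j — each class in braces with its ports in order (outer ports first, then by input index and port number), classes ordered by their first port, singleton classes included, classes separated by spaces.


equal: each reduces to {out.1, out.2, y1.1, y2.1, y3.1} {out.3} {y1.2, y3.2} {y1.3, y2.2, y3.3} {y2.3}


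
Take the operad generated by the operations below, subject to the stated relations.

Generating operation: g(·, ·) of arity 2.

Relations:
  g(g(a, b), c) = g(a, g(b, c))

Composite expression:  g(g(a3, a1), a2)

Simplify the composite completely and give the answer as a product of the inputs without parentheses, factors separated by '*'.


a3 * a1 * a2


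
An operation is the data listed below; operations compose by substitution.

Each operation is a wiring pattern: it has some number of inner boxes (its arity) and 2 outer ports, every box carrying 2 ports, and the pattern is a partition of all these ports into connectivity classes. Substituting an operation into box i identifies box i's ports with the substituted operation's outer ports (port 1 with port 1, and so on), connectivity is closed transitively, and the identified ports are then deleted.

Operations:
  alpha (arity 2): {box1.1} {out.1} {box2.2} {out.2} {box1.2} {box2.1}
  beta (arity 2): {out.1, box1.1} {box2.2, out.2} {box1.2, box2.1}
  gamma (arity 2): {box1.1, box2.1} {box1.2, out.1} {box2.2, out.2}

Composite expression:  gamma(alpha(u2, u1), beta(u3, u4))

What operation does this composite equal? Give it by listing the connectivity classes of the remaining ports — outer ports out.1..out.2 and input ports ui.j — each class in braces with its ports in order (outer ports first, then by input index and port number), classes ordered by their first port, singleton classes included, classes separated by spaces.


{out.1} {out.2, u4.2} {u1.1} {u1.2} {u2.1} {u2.2} {u3.1} {u3.2, u4.1}

Substituting into gamma glues patterns; closure does the rest.
the subtree at alpha composes to {out.1} {out.2} {u1.1} {u1.2} {u2.1} {u2.2} on (u2, u1); out.j = own outer ports
the subtree at beta composes to {out.1, u3.1} {out.2, u4.2} {u3.2, u4.1} on (u3, u4); out.j = own outer ports
the subtree at gamma composes to {out.1} {out.2, u4.2} {u1.1} {u1.2} {u2.1} {u2.2} {u3.1} {u3.2, u4.1} on (u2, u1, u3, u4); out.j = own outer ports


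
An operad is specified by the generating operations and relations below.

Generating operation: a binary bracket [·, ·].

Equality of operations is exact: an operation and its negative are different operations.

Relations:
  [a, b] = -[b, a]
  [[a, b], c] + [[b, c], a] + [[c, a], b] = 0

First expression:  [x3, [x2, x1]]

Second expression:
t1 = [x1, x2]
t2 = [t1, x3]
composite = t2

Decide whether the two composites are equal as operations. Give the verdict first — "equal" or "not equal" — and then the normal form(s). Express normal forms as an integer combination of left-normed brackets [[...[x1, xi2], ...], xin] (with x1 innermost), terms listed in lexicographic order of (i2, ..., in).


The first expression, normalized: [[x1, x2], x3]
The second expression, normalized: [[x1, x2], x3]
The forms coincide; equal.

equal: each reduces to [[x1, x2], x3]


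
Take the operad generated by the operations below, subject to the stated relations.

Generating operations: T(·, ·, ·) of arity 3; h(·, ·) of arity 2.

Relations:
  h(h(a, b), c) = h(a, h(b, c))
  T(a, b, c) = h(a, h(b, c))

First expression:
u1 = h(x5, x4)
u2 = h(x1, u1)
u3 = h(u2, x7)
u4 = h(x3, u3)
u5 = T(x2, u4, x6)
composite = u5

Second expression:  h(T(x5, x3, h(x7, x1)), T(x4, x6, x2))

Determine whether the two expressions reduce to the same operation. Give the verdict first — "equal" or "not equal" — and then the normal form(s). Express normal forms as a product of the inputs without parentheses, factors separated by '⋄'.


not equal; the first gives x2 ⋄ x3 ⋄ x1 ⋄ x5 ⋄ x4 ⋄ x7 ⋄ x6 and the second x5 ⋄ x3 ⋄ x7 ⋄ x1 ⋄ x4 ⋄ x6 ⋄ x2

The first composite normalizes to x2 ⋄ x3 ⋄ x1 ⋄ x5 ⋄ x4 ⋄ x7 ⋄ x6
The second composite normalizes to x5 ⋄ x3 ⋄ x7 ⋄ x1 ⋄ x4 ⋄ x6 ⋄ x2
Different reductions; not equal.


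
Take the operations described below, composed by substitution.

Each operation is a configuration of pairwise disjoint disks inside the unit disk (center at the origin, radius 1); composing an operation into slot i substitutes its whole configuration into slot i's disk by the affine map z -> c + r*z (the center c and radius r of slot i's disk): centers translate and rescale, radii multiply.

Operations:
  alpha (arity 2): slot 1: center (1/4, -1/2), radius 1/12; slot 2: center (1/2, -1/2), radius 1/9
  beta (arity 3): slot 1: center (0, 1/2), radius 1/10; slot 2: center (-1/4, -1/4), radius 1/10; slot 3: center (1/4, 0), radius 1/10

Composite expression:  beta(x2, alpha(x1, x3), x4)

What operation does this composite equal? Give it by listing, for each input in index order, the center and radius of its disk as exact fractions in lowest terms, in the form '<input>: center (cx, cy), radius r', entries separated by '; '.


Affine substitution under beta: radii multiply and x-centers shift.
input x2: composing its 1 substitution step yields center (0, 1/2), radius 1/10
input x1: composing its 2 substitution steps yields center (-9/40, -3/10), radius 1/120
input x3: composing its 2 substitution steps yields center (-1/5, -3/10), radius 1/90
input x4: composing its 1 substitution step yields center (1/4, 0), radius 1/10

x1: center (-9/40, -3/10), radius 1/120; x2: center (0, 1/2), radius 1/10; x3: center (-1/5, -3/10), radius 1/90; x4: center (1/4, 0), radius 1/10


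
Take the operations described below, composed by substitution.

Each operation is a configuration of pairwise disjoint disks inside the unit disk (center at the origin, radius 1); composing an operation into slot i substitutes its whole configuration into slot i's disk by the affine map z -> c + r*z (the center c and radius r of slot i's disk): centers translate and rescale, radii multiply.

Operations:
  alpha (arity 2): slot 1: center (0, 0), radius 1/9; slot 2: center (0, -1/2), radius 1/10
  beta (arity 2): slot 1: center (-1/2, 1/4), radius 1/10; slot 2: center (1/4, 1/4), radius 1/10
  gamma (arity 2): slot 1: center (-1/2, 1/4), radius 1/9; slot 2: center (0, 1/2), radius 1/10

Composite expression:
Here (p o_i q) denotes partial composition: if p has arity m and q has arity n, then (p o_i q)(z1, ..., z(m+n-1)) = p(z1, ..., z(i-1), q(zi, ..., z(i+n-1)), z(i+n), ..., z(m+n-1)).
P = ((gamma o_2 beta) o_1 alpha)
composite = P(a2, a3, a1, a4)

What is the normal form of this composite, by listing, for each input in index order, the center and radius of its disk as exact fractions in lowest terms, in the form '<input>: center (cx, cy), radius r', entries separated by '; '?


a1: center (-1/20, 21/40), radius 1/100; a2: center (-1/2, 1/4), radius 1/81; a3: center (-1/2, 7/36), radius 1/90; a4: center (1/40, 21/40), radius 1/100

Follow each a-input down from gamma: c' goes to c + r*c', radius to r*r'.
for a2, the 2-step affine chain lands on center (-1/2, 1/4), radius 1/81
for a3, the 2-step affine chain lands on center (-1/2, 7/36), radius 1/90
for a1, the 2-step affine chain lands on center (-1/20, 21/40), radius 1/100
for a4, the 2-step affine chain lands on center (1/40, 21/40), radius 1/100


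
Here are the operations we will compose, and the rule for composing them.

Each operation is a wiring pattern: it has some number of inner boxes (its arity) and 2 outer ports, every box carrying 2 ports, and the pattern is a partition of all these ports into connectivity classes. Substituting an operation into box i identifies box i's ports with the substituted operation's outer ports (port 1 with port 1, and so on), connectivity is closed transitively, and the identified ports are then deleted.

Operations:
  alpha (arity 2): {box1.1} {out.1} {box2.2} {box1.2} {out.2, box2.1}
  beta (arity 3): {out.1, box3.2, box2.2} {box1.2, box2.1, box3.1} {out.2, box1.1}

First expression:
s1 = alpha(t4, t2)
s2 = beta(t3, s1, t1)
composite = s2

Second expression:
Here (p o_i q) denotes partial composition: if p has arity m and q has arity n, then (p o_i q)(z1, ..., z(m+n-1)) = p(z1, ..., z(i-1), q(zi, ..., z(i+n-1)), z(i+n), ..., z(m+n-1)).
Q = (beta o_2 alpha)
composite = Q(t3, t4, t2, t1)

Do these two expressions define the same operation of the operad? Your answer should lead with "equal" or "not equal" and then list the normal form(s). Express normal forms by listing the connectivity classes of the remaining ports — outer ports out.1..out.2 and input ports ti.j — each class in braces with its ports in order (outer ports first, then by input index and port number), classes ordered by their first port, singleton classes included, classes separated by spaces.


The first expression reduces to {out.1, t1.2, t2.1} {out.2, t3.1} {t1.1, t3.2} {t2.2} {t4.1} {t4.2}
The second expression reduces to {out.1, t1.2, t2.1} {out.2, t3.1} {t1.1, t3.2} {t2.2} {t4.1} {t4.2}
Both agree, so they are equal.

equal; the common form is {out.1, t1.2, t2.1} {out.2, t3.1} {t1.1, t3.2} {t2.2} {t4.1} {t4.2}


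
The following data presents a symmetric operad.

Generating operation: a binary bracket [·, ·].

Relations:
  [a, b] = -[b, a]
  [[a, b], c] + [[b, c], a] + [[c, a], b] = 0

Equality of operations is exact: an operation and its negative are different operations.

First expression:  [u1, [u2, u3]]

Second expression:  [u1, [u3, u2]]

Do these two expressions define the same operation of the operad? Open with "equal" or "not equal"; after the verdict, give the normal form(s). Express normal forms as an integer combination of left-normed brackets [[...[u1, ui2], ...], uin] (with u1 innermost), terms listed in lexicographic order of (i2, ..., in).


In normal form, the first expression is [[u1, u2], u3] - [[u1, u3], u2]
In normal form, the second expression is -[[u1, u2], u3] + [[u1, u3], u2]
No match — not equal.

not equal; first: [[u1, u2], u3] - [[u1, u3], u2]; second: -[[u1, u2], u3] + [[u1, u3], u2]


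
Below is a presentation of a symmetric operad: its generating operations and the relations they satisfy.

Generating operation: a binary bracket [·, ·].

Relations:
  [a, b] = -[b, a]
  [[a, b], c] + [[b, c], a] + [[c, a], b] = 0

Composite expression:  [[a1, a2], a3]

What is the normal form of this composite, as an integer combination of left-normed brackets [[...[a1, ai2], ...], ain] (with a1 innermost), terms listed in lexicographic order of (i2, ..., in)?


Expand each bracket as ab - ba; the a1-initial words give the coefficients.
Composite bracket: [[a1, a2], a3]
Expanding via [a, b] = ab - ba: 4 signed words (2^2 = 4).
Words beginning with a1 determine it all:
  from a1a2a3, sign +1: term +[[a1, a2], a3]

[[a1, a2], a3]


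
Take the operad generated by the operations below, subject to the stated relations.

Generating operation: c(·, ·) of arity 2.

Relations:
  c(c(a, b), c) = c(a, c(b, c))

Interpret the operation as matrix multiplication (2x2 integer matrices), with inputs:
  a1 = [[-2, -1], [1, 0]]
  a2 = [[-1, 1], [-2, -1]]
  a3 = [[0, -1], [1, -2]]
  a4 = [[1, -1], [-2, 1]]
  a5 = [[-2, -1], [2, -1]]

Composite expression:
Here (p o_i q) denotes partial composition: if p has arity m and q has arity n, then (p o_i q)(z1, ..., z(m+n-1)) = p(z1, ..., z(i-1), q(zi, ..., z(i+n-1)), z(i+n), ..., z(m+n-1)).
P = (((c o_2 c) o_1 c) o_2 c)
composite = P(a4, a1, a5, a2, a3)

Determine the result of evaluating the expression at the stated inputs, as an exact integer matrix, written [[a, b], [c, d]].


[[0, 12], [1, -22]]


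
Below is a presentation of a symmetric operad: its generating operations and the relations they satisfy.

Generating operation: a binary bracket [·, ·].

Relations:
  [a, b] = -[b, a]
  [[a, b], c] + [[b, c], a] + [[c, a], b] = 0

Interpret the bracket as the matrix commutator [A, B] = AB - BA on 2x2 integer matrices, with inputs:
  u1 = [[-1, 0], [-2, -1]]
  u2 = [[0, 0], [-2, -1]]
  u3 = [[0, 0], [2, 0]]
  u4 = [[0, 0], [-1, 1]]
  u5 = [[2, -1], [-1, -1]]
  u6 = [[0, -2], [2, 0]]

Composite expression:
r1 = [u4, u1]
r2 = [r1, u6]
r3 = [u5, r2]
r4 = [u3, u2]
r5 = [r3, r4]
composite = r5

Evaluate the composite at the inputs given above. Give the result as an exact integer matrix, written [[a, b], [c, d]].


[[-16, 0], [0, 16]]

[u4, u1] = [[0, 0], [-2, 0]]
[[u4, u1], u6] = [[-4, 0], [0, 4]]
[u5, [[u4, u1], u6]] = [[0, -8], [8, 0]]
[u3, u2] = [[0, 0], [2, 0]]
[[u5, [[u4, u1], u6]], [u3, u2]] = [[-16, 0], [0, 16]]


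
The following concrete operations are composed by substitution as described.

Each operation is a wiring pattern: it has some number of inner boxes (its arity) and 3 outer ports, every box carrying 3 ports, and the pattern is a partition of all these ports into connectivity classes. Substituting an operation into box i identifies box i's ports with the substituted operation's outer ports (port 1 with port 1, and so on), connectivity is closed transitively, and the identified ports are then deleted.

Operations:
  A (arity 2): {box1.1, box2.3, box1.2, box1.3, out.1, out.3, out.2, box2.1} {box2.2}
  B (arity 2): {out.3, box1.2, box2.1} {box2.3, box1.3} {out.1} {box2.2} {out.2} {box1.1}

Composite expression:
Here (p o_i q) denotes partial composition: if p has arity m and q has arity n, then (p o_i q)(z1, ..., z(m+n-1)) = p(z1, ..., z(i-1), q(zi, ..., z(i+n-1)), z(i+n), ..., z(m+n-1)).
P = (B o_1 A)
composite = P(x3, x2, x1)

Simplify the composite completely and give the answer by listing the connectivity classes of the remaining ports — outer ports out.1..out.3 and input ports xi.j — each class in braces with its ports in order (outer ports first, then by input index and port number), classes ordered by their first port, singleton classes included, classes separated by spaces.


Connectivity passes through glued B-boundaries; trace each wire chain.
through A, on inputs (x3, x2): {out.1, out.2, out.3, x2.1, x2.3, x3.1, x3.2, x3.3} {x2.2} (out.j = stage outer ports)
through B, on inputs (x3, x2, x1): {out.1} {out.2} {out.3, x1.1, x1.3, x2.1, x2.3, x3.1, x3.2, x3.3} {x1.2} {x2.2} (out.j = stage outer ports)

{out.1} {out.2} {out.3, x1.1, x1.3, x2.1, x2.3, x3.1, x3.2, x3.3} {x1.2} {x2.2}


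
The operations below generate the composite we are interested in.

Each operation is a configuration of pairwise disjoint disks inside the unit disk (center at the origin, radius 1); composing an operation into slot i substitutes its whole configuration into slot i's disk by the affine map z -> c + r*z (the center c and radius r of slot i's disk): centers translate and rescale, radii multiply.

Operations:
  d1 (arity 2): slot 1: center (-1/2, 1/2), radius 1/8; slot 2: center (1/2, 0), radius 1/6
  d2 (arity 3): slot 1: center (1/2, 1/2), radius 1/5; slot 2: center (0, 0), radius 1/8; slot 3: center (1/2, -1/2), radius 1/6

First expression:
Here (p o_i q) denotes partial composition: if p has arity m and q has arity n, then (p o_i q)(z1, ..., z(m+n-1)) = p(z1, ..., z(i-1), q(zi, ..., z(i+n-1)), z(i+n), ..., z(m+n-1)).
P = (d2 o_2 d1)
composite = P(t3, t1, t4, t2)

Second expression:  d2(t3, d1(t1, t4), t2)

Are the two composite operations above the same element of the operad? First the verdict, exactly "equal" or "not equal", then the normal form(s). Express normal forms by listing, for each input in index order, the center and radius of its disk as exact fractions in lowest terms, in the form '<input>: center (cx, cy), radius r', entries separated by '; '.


equal: each reduces to t1: center (-1/16, 1/16), radius 1/64; t2: center (1/2, -1/2), radius 1/6; t3: center (1/2, 1/2), radius 1/5; t4: center (1/16, 0), radius 1/48

The first expression reduces to t1: center (-1/16, 1/16), radius 1/64; t2: center (1/2, -1/2), radius 1/6; t3: center (1/2, 1/2), radius 1/5; t4: center (1/16, 0), radius 1/48
The second expression reduces to t1: center (-1/16, 1/16), radius 1/64; t2: center (1/2, -1/2), radius 1/6; t3: center (1/2, 1/2), radius 1/5; t4: center (1/16, 0), radius 1/48
Both agree, so they are equal.


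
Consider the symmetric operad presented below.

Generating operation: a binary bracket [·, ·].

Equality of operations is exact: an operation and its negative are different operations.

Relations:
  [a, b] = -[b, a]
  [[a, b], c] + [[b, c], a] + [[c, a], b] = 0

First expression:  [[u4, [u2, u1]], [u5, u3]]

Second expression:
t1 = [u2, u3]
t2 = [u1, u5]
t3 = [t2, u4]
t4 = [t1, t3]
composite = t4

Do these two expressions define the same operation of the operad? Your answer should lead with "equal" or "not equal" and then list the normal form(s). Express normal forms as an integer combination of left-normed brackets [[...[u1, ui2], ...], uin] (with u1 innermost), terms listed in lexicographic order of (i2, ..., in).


The first composite normalizes to -[[[[u1, u2], u4], u3], u5] + [[[[u1, u2], u4], u5], u3]
The second composite normalizes to -[[[[u1, u5], u4], u2], u3] + [[[[u1, u5], u4], u3], u2]
The normal forms differ: not equal.

not equal; first: -[[[[u1, u2], u4], u3], u5] + [[[[u1, u2], u4], u5], u3]; second: -[[[[u1, u5], u4], u2], u3] + [[[[u1, u5], u4], u3], u2]


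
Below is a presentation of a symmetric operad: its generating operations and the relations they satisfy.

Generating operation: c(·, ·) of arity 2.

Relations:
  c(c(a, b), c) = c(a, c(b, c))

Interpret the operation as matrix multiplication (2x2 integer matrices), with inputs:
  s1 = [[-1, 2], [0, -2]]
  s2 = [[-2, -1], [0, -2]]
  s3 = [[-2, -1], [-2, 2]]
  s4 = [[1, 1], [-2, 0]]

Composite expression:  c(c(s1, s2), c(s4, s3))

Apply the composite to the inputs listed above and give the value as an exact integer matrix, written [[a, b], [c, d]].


[[-20, -4], [16, 8]]

c(s1, s2) = [[2, -3], [0, 4]]
c(s4, s3) = [[-4, 1], [4, 2]]
c(c(s1, s2), c(s4, s3)) = [[-20, -4], [16, 8]]


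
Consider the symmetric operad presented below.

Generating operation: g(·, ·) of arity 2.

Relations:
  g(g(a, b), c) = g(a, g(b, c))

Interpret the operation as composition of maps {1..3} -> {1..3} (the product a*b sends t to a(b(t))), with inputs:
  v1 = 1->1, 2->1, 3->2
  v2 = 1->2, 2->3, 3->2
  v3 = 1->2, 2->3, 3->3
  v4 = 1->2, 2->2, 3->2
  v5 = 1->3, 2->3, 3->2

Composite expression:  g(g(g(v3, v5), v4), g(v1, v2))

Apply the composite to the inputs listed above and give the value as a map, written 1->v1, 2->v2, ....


1->3, 2->3, 3->3

g(v3, v5) = 1->3, 2->3, 3->3
g(g(v3, v5), v4) = 1->3, 2->3, 3->3
g(v1, v2) = 1->1, 2->2, 3->1
g(g(g(v3, v5), v4), g(v1, v2)) = 1->3, 2->3, 3->3


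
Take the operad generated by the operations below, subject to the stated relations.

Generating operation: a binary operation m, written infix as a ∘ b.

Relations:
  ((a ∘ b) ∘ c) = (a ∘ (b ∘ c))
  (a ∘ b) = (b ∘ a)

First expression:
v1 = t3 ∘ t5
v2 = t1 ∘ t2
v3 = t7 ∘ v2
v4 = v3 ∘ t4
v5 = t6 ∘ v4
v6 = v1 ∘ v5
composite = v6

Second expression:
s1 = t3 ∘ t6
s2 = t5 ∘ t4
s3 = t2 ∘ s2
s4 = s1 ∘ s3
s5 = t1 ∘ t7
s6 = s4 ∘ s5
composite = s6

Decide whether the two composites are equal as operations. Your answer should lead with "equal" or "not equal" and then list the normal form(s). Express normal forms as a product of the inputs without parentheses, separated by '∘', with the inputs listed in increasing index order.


equal; the common form is t1 ∘ t2 ∘ t3 ∘ t4 ∘ t5 ∘ t6 ∘ t7

Normal form of the first expression: t1 ∘ t2 ∘ t3 ∘ t4 ∘ t5 ∘ t6 ∘ t7
Normal form of the second expression: t1 ∘ t2 ∘ t3 ∘ t4 ∘ t5 ∘ t6 ∘ t7
One common form — equal.


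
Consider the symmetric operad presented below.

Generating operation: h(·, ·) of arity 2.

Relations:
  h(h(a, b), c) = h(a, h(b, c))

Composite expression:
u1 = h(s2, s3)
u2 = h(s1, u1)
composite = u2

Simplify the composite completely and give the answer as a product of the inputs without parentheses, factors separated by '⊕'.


s1 ⊕ s2 ⊕ s3

Under associativity of h, the answer is the s's in reading order.
h(s2, s3) spells out as s2 ⊕ s3
h(s1, h(s2, s3)) spells out as s1 ⊕ s2 ⊕ s3


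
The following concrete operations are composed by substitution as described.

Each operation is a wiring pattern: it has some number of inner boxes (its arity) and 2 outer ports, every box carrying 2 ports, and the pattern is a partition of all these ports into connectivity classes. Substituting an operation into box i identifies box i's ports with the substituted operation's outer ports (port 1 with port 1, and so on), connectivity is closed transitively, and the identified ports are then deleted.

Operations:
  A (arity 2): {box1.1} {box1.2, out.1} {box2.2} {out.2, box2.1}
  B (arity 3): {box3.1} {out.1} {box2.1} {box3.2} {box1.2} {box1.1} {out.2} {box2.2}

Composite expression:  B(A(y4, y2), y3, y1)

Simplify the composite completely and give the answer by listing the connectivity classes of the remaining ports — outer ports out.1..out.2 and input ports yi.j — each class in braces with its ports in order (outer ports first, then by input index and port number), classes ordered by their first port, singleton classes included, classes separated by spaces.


{out.1} {out.2} {y1.1} {y1.2} {y2.1} {y2.2} {y3.1} {y3.2} {y4.1} {y4.2}

Connectivity passes through glued B-boundaries; trace each wire chain.
the subtree at A composes to {out.1, y4.2} {out.2, y2.1} {y2.2} {y4.1} on (y4, y2); out.j = own outer ports
the subtree at B composes to {out.1} {out.2} {y1.1} {y1.2} {y2.1} {y2.2} {y3.1} {y3.2} {y4.1} {y4.2} on (y4, y2, y3, y1); out.j = own outer ports


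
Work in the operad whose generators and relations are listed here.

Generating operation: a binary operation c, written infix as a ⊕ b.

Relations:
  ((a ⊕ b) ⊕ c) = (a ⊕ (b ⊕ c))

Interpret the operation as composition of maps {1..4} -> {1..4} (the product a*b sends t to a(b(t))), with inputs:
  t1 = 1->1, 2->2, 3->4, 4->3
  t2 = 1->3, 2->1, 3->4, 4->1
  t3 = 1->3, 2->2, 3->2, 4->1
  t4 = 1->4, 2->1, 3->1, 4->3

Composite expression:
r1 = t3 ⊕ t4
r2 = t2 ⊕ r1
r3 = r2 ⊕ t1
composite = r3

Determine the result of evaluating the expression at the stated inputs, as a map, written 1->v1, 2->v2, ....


1->3, 2->4, 3->1, 4->4


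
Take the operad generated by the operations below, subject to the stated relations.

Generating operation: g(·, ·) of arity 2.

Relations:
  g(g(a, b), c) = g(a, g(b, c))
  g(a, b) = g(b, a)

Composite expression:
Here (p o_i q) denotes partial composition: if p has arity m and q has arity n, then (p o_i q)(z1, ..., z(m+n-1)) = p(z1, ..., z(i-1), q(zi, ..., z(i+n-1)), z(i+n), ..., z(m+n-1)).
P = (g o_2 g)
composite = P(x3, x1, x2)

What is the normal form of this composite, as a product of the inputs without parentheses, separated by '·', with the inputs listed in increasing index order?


x1 · x2 · x3

Key point: g commutes, so take the x-inputs in any fixed order.
g(x1, x2) collapses to x1 · x2
g(x3, g(x1, x2)) collapses to x3 · x1 · x2
commutativity sorts the factors: x1 · x2 · x3


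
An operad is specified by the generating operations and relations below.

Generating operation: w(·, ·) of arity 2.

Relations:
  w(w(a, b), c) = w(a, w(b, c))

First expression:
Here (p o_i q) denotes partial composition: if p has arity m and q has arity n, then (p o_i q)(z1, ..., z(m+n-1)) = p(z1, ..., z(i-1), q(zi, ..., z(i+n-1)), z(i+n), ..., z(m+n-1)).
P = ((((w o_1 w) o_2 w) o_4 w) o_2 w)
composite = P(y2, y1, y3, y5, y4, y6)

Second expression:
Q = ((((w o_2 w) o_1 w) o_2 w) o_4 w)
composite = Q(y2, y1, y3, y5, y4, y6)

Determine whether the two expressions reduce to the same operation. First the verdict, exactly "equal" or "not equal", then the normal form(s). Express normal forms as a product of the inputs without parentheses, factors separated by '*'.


Normal form of the first expression: y2 * y1 * y3 * y5 * y4 * y6
Normal form of the second expression: y2 * y1 * y3 * y5 * y4 * y6
The normal forms match — equal.

equal — both sides give y2 * y1 * y3 * y5 * y4 * y6


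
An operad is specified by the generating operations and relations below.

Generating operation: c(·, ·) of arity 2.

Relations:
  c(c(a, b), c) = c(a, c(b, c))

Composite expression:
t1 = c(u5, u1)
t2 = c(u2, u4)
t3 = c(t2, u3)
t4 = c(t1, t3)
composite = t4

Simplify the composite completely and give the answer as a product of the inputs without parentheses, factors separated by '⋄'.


Key point: c is associative — brackets drop, the u-order remains.
c(u5, u1) flattens to u5 ⋄ u1
c(u2, u4) flattens to u2 ⋄ u4
c(c(u2, u4), u3) flattens to u2 ⋄ u4 ⋄ u3
c(c(u5, u1), c(c(u2, u4), u3)) flattens to u5 ⋄ u1 ⋄ u2 ⋄ u4 ⋄ u3

u5 ⋄ u1 ⋄ u2 ⋄ u4 ⋄ u3


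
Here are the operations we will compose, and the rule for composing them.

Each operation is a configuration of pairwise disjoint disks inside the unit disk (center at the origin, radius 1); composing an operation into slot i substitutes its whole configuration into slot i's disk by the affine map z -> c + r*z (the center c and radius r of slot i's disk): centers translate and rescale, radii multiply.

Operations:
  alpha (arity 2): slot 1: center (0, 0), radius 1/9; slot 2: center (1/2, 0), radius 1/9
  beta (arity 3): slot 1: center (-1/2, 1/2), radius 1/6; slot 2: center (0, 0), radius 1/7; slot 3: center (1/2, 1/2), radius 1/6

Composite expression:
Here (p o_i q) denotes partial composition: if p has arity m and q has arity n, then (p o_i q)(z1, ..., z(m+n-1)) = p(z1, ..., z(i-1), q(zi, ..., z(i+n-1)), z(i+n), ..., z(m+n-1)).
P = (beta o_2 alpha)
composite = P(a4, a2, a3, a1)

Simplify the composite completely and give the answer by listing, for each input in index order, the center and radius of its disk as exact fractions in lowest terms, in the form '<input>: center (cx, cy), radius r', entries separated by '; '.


a1: center (1/2, 1/2), radius 1/6; a2: center (0, 0), radius 1/63; a3: center (1/14, 0), radius 1/63; a4: center (-1/2, 1/2), radius 1/6

Only the slot chain above each a matters under beta; compose those maps.
a4 passes through 1 substitution, ending at center (-1/2, 1/2), radius 1/6
a2 passes through 2 substitutions, ending at center (0, 0), radius 1/63
a3 passes through 2 substitutions, ending at center (1/14, 0), radius 1/63
a1 passes through 1 substitution, ending at center (1/2, 1/2), radius 1/6
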